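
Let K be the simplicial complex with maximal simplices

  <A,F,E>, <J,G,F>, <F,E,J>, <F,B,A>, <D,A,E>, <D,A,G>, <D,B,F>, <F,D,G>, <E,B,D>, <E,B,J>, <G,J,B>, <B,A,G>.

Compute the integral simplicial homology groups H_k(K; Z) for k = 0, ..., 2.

H_0 ≅ Z,  H_1 ≅ Z/2,  H_2 = 0.

Fix the vertex order A < B < D < E < F < G < J and write every simplex with vertices in increasing order. Then dim K = 2 and the simplices of K are:

  0-simplices (7): A, B, D, E, F, G, J
  1-simplices (18): AB, AD, AE, AF, AG, BD, BE, BF, BG, BJ, DE, DF, DG, EF, EJ, FG, FJ, GJ
  2-simplices (12): ABF, ABG, ADE, ADG, AEF, BDE, BDF, BEJ, BGJ, DFG, EFJ, FGJ

Hence C_0 ≅ Z^7, C_1 ≅ Z^18, C_2 ≅ Z^12.

∂_1: C_1 → C_0 is given by ∂[p,q] = [q] − [p]. For instance
  ∂GJ = J − G.
The 7×18 boundary matrix has rank 6 and Smith normal form diag(1,1,1,1,1,1).

The boundary map ∂_2: C_2 → C_1 maps a triangle to the signed sum of its edges. For instance
  ∂ABG = BG − AG + AB,
  ∂BDF = DF − BF + BD.
The 18×12 boundary matrix has rank 12 and Smith normal form diag(1,1,1,1,1,1,1,1,1,1,1,2).

Computing H_k = (kernel of ∂_k) / (image of ∂_{k+1}):

  H_0: rank C_0 − rank ∂_1 = 7 − 6 = 1, and the invariant factors of ∂_1 are all 1, so H_0 ≅ Z.
  H_1: rank ker ∂_1 − rank ∂_2 = (18 − 6) − 12 = 0, and ∂_2 has invariant factor 2 > 1, so H_1 ≅ Z/2.
  H_2: rank ker ∂_2 − rank ∂_3 = (12 − 12) − 0 = 0, and there is no ∂_3, so H_2 ≅ 0.

(K is a triangulation of the real projective plane RP^2.)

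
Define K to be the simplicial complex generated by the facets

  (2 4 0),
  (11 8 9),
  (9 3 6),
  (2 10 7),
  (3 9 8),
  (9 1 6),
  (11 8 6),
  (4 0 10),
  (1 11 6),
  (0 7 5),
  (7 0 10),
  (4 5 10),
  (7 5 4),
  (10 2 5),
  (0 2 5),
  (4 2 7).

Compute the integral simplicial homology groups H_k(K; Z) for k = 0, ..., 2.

We work with the vertex ordering 0 < 1 < 2 < 3 < 4 < 5 < 6 < 7 < 8 < 9 < 10 < 11. The simplices of K, each written with vertices in increasing order, are:

  0-simplices (12): [0], [1], [2], [3], [4], [5], [6], [7], [8], [9], [10], [11]
  1-simplices (27): (27 of them)
  2-simplices (16): [0,2,4], [0,2,5], [0,4,10], [0,5,7], [0,7,10], [1,6,9], [1,6,11], [2,4,7], [2,5,10], [2,7,10], [3,6,9], [3,8,9], [4,5,7], [4,5,10], [6,8,11], [8,9,11]

Hence C_0 ≅ Z^12, C_1 ≅ Z^27, C_2 ≅ Z^16.

Boundary ∂_1: C_1 → C_0 is given by ∂[p,q] = [q] − [p].
The resulting 12×27 matrix has rank 10, and its Smith normal form has invariant factors (1,1,1,1,1,1,1,1,1,1).

∂_2: C_2 → C_1 maps a triangle to the signed sum of its edges. For instance
  ∂[0,2,4] = [2,4] − [0,4] + [0,2],
  ∂[0,7,10] = [7,10] − [0,10] + [0,7].
As a 27×16 matrix over Z this has rank 16, with invariant factors (1,1,1,1,1,1,1,1,1,1,1,1,1,1,1,2).

From H_k ≅ ker(∂_k) / im(∂_{k+1}) we obtain:

  H_0: rank C_0 − rank ∂_1 = 12 − 10 = 2, and the invariant factors of ∂_1 are all 1, so H_0 = Z^2.
  H_1: rank ker ∂_1 − rank ∂_2 = (27 − 10) − 16 = 1, and ∂_2 has invariant factor 2 > 1, so H_1 = Z ⊕ Z/2.
  H_2: rank ker ∂_2 − rank ∂_3 = (16 − 16) − 0 = 0, and there is no ∂_3, so H_2 = 0.

As a check, the Euler characteristic is 12 − 27 + 16 = 1, which agrees with 2 − 1 + 0 = 1.

H_0 = Z^2,  H_1 = Z ⊕ Z/2,  H_2 = 0.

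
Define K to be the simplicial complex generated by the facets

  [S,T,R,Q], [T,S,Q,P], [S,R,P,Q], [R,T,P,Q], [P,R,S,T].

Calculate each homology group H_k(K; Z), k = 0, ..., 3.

Fix the vertex order P < Q < R < S < T and write every simplex with vertices in increasing order. Then dim K = 3 and the simplices of K are:

  0-simplices (5): P, Q, R, S, T
  1-simplices (10): PQ, PR, PS, PT, QR, QS, QT, RS, RT, ST
  2-simplices (10): PQR, PQS, PQT, PRS, PRT, PST, QRS, QRT, QST, RST
  3-simplices (5): PQRS, PQRT, PQST, PRST, QRST

Hence C_0 ≅ Z^5, C_1 ≅ Z^10, C_2 ≅ Z^10, C_3 ≅ Z^5.

∂_1: C_1 → C_0 maps an edge to its endpoints' difference, ∂[p,q] = q − p. For instance
  ∂PQ = Q − P.
The resulting 5×10 matrix has rank 4, and its Smith normal form has invariant factors (1,1,1,1).

∂_2: C_2 → C_1 maps a triangle to the signed sum of its edges. For instance
  ∂PQS = QS − PS + PQ,
  ∂QST = ST − QT + QS.
As a 10×10 matrix over Z this has rank 6, with invariant factors (1,1,1,1,1,1).

Boundary ∂_3: C_3 → C_2 sends each 3-simplex σ to the alternating sum Σ_i (−1)^i (σ with its i-th vertex removed). For instance
  ∂PQRS = QRS − PRS + PQS − PQR,
  ∂PQST = QST − PST + PQT − PQS.
This gives a 10×5 integer matrix of rank 4; reducing to Smith normal form yields diagonal entries (1,1,1,1).

Computing H_k = (kernel of ∂_k) / (image of ∂_{k+1}):

  H_0: rank C_0 − rank ∂_1 = 5 − 4 = 1, and the invariant factors of ∂_1 are all 1, so H_0 = Z.
  H_1: rank ker ∂_1 − rank ∂_2 = (10 − 4) − 6 = 0, and the invariant factors of ∂_2 are all 1, so H_1 = 0.
  H_2: rank ker ∂_2 − rank ∂_3 = (10 − 6) − 4 = 0, and the invariant factors of ∂_3 are all 1, so H_2 = 0.
  H_3: rank ker ∂_3 − rank ∂_4 = (5 − 4) − 0 = 1, and there is no ∂_4, so H_3 = Z.

As a check, the Euler characteristic is 5 − 10 + 10 − 5 = 0, which agrees with 1 − 0 + 0 − 1 = 0.

H_0 = Z,  H_1 = 0,  H_2 = 0,  H_3 = Z.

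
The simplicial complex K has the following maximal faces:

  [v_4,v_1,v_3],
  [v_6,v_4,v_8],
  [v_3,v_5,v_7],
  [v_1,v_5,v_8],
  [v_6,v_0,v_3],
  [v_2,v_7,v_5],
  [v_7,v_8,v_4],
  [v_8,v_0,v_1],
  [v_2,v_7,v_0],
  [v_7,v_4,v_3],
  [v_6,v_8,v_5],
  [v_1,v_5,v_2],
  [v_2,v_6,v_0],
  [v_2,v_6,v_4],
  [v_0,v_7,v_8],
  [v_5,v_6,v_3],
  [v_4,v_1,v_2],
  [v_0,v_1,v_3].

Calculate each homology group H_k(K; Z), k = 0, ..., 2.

H_0 = Z,  H_1 = Z^2,  H_2 = Z.

We work with the vertex ordering v_0 < v_1 < v_2 < v_3 < v_4 < v_5 < v_6 < v_7 < v_8. The simplices of K, each written with vertices in increasing order, are:

  0-simplices (9): [v_0], [v_1], [v_2], [v_3], [v_4], [v_5], [v_6], [v_7], [v_8]
  1-simplices (27): (27 of them)
  2-simplices (18): (18 of them)

so the chain groups are C_0 ≅ Z^9, C_1 ≅ Z^27, C_2 ≅ Z^18.

The boundary map ∂_1: C_1 → C_0 maps an edge to its endpoints' difference, ∂[p,q] = q − p. For instance
  ∂[v_5,v_8] = [v_8] − [v_5].
The resulting 9×27 matrix has rank 8, and its Smith normal form has invariant factors (1,1,1,1,1,1,1,1).

∂_2: C_2 → C_1 acts by ∂[p,q,r] = [q,r] − [p,r] + [p,q]. For instance
  ∂[v_0,v_3,v_6] = [v_3,v_6] − [v_0,v_6] + [v_0,v_3],
  ∂[v_0,v_1,v_8] = [v_1,v_8] − [v_0,v_8] + [v_0,v_1].
As a 27×18 matrix over Z this has rank 17, with invariant factors (1,1,1,1,1,1,1,1,1,1,1,1,1,1,1,1,1).

Now H_k = ker ∂_k / im ∂_{k+1}, so:

  H_0: rank C_0 − rank ∂_1 = 9 − 8 = 1, and the invariant factors of ∂_1 are all 1, so H_0 = Z.
  H_1: rank ker ∂_1 − rank ∂_2 = (27 − 8) − 17 = 2, and the invariant factors of ∂_2 are all 1, so H_1 = Z^2.
  H_2: rank ker ∂_2 − rank ∂_3 = (18 − 17) − 0 = 1, and there is no ∂_3, so H_2 = Z.

As a check, the Euler characteristic is 9 − 27 + 18 = 0, which agrees with 1 − 2 + 1 = 0.
(K is a triangulation of the torus T^2.)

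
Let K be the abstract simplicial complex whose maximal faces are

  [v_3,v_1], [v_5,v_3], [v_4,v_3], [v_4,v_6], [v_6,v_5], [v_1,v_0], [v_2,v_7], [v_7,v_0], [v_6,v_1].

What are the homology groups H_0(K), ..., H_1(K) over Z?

We work with the vertex ordering v_0 < v_1 < v_2 < v_3 < v_4 < v_5 < v_6 < v_7. The simplices of K, each written with vertices in increasing order, are:

  0-simplices (8): [v_0], [v_1], [v_2], [v_3], [v_4], [v_5], [v_6], [v_7]
  1-simplices (9): [v_0,v_1], [v_0,v_7], [v_1,v_3], [v_1,v_6], [v_2,v_7], [v_3,v_4], [v_3,v_5], [v_4,v_6], [v_5,v_6]

giving chain groups C_0 ≅ Z^8, C_1 ≅ Z^9.

The boundary map ∂_1: C_1 → C_0 maps an edge to its endpoints' difference, ∂[p,q] = q − p. For instance
  ∂[v_1,v_6] = [v_6] − [v_1].
The 8×9 boundary matrix has rank 7 and Smith normal form diag(1,1,1,1,1,1,1).

Computing H_k = (kernel of ∂_k) / (image of ∂_{k+1}):

  H_0: rank C_0 − rank ∂_1 = 8 − 7 = 1, and the invariant factors of ∂_1 are all 1, so H_0 ≅ Z.
  H_1: rank ker ∂_1 − rank ∂_2 = (9 − 7) − 0 = 2, and there is no ∂_2, so H_1 ≅ Z^2.

As a check, the Euler characteristic is 8 − 9 = -1, which agrees with 1 − 2 = -1.

H_0 ≅ Z,  H_1 ≅ Z^2.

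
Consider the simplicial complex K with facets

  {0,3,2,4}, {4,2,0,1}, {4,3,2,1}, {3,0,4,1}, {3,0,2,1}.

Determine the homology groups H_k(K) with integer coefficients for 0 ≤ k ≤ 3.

We work with the vertex ordering 0 < 1 < 2 < 3 < 4. The simplices of K, each written with vertices in increasing order, are:

  0-simplices (5): [0], [1], [2], [3], [4]
  1-simplices (10): [0,1], [0,2], [0,3], [0,4], [1,2], [1,3], [1,4], [2,3], [2,4], [3,4]
  2-simplices (10): [0,1,2], [0,1,3], [0,1,4], [0,2,3], [0,2,4], [0,3,4], [1,2,3], [1,2,4], [1,3,4], [2,3,4]
  3-simplices (5): [0,1,2,3], [0,1,2,4], [0,1,3,4], [0,2,3,4], [1,2,3,4]

so the chain groups are C_0 ≅ Z^5, C_1 ≅ Z^10, C_2 ≅ Z^10, C_3 ≅ Z^5.

∂_1: C_1 → C_0 is given by ∂[p,q] = [q] − [p]. For instance
  ∂[3,4] = [4] − [3].
The 5×10 boundary matrix has rank 4 and Smith normal form diag(1,1,1,1).

The boundary map ∂_2: C_2 → C_1 maps a triangle to the signed sum of its edges. For instance
  ∂[2,3,4] = [3,4] − [2,4] + [2,3],
  ∂[0,2,4] = [2,4] − [0,4] + [0,2].
As a 10×10 matrix over Z this has rank 6, with invariant factors (1,1,1,1,1,1).

The boundary map ∂_3: C_3 → C_2 sends each 3-simplex σ to the alternating sum Σ_i (−1)^i (σ with its i-th vertex removed). For instance
  ∂[0,1,3,4] = [1,3,4] − [0,3,4] + [0,1,4] − [0,1,3],
  ∂[0,1,2,4] = [1,2,4] − [0,2,4] + [0,1,4] − [0,1,2].
The resulting 10×5 matrix has rank 4, and its Smith normal form has invariant factors (1,1,1,1).

Computing H_k = (kernel of ∂_k) / (image of ∂_{k+1}):

  H_0: rank C_0 − rank ∂_1 = 5 − 4 = 1, and the invariant factors of ∂_1 are all 1, so H_0 = Z.
  H_1: rank ker ∂_1 − rank ∂_2 = (10 − 4) − 6 = 0, and the invariant factors of ∂_2 are all 1, so H_1 = 0.
  H_2: rank ker ∂_2 − rank ∂_3 = (10 − 6) − 4 = 0, and the invariant factors of ∂_3 are all 1, so H_2 = 0.
  H_3: rank ker ∂_3 − rank ∂_4 = (5 − 4) − 0 = 1, and there is no ∂_4, so H_3 = Z.

As a check, the Euler characteristic is 5 − 10 + 10 − 5 = 0, which agrees with 1 − 0 + 0 − 1 = 0.

H_0 = Z,  H_1 = 0,  H_2 = 0,  H_3 = Z.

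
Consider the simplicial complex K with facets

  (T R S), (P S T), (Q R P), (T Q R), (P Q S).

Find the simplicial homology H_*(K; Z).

H_0 = Z,  H_1 = Z,  H_2 = 0.

We work with the vertex ordering P < Q < R < S < T. The simplices of K, each written with vertices in increasing order, are:

  0-simplices (5): P, Q, R, S, T
  1-simplices (10): PQ, PR, PS, PT, QR, QS, QT, RS, RT, ST
  2-simplices (5): PQR, PQS, PST, QRT, RST

giving chain groups C_0 ≅ Z^5, C_1 ≅ Z^10, C_2 ≅ Z^5.

The boundary map ∂_1: C_1 → C_0 maps an edge to its endpoints' difference, ∂[p,q] = q − p. For instance
  ∂PQ = Q − P.
The 5×10 boundary matrix has rank 4 and Smith normal form diag(1,1,1,1).

∂_2: C_2 → C_1 sends each 2-simplex [p,q,r] to [q,r] − [p,r] + [p,q]. For instance
  ∂QRT = RT − QT + QR,
  ∂PQR = QR − PR + PQ.
The resulting 10×5 matrix has rank 5, and its Smith normal form has invariant factors (1,1,1,1,1).

Reading off H_k = ker ∂_k / im ∂_{k+1}:

  H_0: rank C_0 − rank ∂_1 = 5 − 4 = 1, and the invariant factors of ∂_1 are all 1, so H_0 ≅ Z.
  H_1: rank ker ∂_1 − rank ∂_2 = (10 − 4) − 5 = 1, and the invariant factors of ∂_2 are all 1, so H_1 ≅ Z.
  H_2: rank ker ∂_2 − rank ∂_3 = (5 − 5) − 0 = 0, and there is no ∂_3, so H_2 ≅ 0.

(K is a triangulation of the Möbius band.)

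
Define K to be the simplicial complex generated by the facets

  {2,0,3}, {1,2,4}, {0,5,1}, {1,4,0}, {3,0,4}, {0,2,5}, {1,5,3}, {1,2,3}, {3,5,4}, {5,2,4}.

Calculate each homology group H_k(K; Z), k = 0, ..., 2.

H_0 = Z,  H_1 = Z/2,  H_2 = 0.

Fix the vertex order 0 < 1 < 2 < 3 < 4 < 5 and write every simplex with vertices in increasing order. Then dim K = 2 and the simplices of K are:

  0-simplices (6): [0], [1], [2], [3], [4], [5]
  1-simplices (15): [0,1], [0,2], [0,3], [0,4], [0,5], [1,2], [1,3], [1,4], [1,5], [2,3], [2,4], [2,5], [3,4], [3,5], [4,5]
  2-simplices (10): [0,1,4], [0,1,5], [0,2,3], [0,2,5], [0,3,4], [1,2,3], [1,2,4], [1,3,5], [2,4,5], [3,4,5]

Hence C_0 ≅ Z^6, C_1 ≅ Z^15, C_2 ≅ Z^10.

The boundary map ∂_1: C_1 → C_0 maps an edge to its endpoints' difference, ∂[p,q] = q − p.
The resulting 6×15 matrix has rank 5, and its Smith normal form has invariant factors (1,1,1,1,1).

The boundary map ∂_2: C_2 → C_1 acts by ∂[p,q,r] = [q,r] − [p,r] + [p,q]. For instance
  ∂[1,2,4] = [2,4] − [1,4] + [1,2],
  ∂[3,4,5] = [4,5] − [3,5] + [3,4].
The 15×10 boundary matrix has rank 10 and Smith normal form diag(1,1,1,1,1,1,1,1,1,2).

Reading off H_k = ker ∂_k / im ∂_{k+1}:

  H_0: rank C_0 − rank ∂_1 = 6 − 5 = 1, and the invariant factors of ∂_1 are all 1, so H_0 ≅ Z.
  H_1: rank ker ∂_1 − rank ∂_2 = (15 − 5) − 10 = 0, and ∂_2 has invariant factor 2 > 1, so H_1 ≅ Z/2.
  H_2: rank ker ∂_2 − rank ∂_3 = (10 − 10) − 0 = 0, and there is no ∂_3, so H_2 ≅ 0.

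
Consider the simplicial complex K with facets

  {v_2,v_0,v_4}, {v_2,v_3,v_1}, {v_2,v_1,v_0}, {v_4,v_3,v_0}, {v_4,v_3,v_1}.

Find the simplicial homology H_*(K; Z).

H_0 ≅ Z,  H_1 ≅ Z,  H_2 = 0.

Take the total order v_0 < v_1 < v_2 < v_3 < v_4 on the vertex set. Then K (dimension 2) consists of the simplices:

  0-simplices (5): [v_0], [v_1], [v_2], [v_3], [v_4]
  1-simplices (10): [v_0,v_1], [v_0,v_2], [v_0,v_3], [v_0,v_4], [v_1,v_2], [v_1,v_3], [v_1,v_4], [v_2,v_3], [v_2,v_4], [v_3,v_4]
  2-simplices (5): [v_0,v_1,v_2], [v_0,v_2,v_4], [v_0,v_3,v_4], [v_1,v_2,v_3], [v_1,v_3,v_4]

giving chain groups C_0 ≅ Z^5, C_1 ≅ Z^10, C_2 ≅ Z^5.

Boundary ∂_1: C_1 → C_0 is given by ∂[p,q] = [q] − [p].
The resulting 5×10 matrix has rank 4, and its Smith normal form has invariant factors (1,1,1,1).

∂_2: C_2 → C_1 acts by ∂[p,q,r] = [q,r] − [p,r] + [p,q]. For instance
  ∂[v_1,v_3,v_4] = [v_3,v_4] − [v_1,v_4] + [v_1,v_3],
  ∂[v_1,v_2,v_3] = [v_2,v_3] − [v_1,v_3] + [v_1,v_2].
The resulting 10×5 matrix has rank 5, and its Smith normal form has invariant factors (1,1,1,1,1).

Reading off H_k = ker ∂_k / im ∂_{k+1}:

  H_0: rank C_0 − rank ∂_1 = 5 − 4 = 1, and the invariant factors of ∂_1 are all 1, so H_0 = Z.
  H_1: rank ker ∂_1 − rank ∂_2 = (10 − 4) − 5 = 1, and the invariant factors of ∂_2 are all 1, so H_1 = Z.
  H_2: rank ker ∂_2 − rank ∂_3 = (5 − 5) − 0 = 0, and there is no ∂_3, so H_2 = 0.

As a check, the Euler characteristic is 5 − 10 + 5 = 0, which agrees with 1 − 1 + 0 = 0.
(K is a triangulation of the Möbius band.)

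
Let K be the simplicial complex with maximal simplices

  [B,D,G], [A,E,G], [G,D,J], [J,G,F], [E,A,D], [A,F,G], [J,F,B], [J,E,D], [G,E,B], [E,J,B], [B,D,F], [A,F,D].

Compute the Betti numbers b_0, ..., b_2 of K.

Take the total order A < B < D < E < F < G < J on the vertex set. Then K (dimension 2) consists of the simplices:

  0-simplices (7): A, B, D, E, F, G, J
  1-simplices (18): AD, AE, AF, AG, BD, BE, BF, BG, BJ, DE, DF, DG, DJ, EG, EJ, FG, FJ, GJ
  2-simplices (12): ADE, ADF, AEG, AFG, BDF, BDG, BEG, BEJ, BFJ, DEJ, DGJ, FGJ

so the chain groups are C_0 ≅ Z^7, C_1 ≅ Z^18, C_2 ≅ Z^12.

The boundary map ∂_1: C_1 → C_0 sends each edge [p,q] (with p < q) to q − p.
As a 7×18 matrix over Z this has rank 6, with invariant factors (1,1,1,1,1,1).

The boundary map ∂_2: C_2 → C_1 maps a triangle to the signed sum of its edges. For instance
  ∂AFG = FG − AG + AF,
  ∂BEG = EG − BG + BE.
The 18×12 boundary matrix has rank 12 and Smith normal form diag(1,1,1,1,1,1,1,1,1,1,1,2).

From H_k ≅ ker(∂_k) / im(∂_{k+1}) we obtain:

  H_0: rank C_0 − rank ∂_1 = 7 − 6 = 1, and the invariant factors of ∂_1 are all 1, so H_0 ≅ Z.
  H_1: rank ker ∂_1 − rank ∂_2 = (18 − 6) − 12 = 0, and ∂_2 has invariant factor 2 > 1, so H_1 ≅ Z/2.
  H_2: rank ker ∂_2 − rank ∂_3 = (12 − 12) − 0 = 0, and there is no ∂_3, so H_2 ≅ 0.

As a check, the Euler characteristic is 7 − 18 + 12 = 1, which agrees with 1 − 0 + 0 = 1.
(K is a triangulation of the real projective plane RP^2.)

Hence the Betti numbers are b_0 = 1, b_1 = 0, b_2 = 0.

b_0 = 1, b_1 = 0, b_2 = 0.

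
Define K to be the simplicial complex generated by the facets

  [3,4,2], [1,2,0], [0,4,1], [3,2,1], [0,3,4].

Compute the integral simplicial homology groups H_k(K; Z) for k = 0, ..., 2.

H_0 ≅ Z,  H_1 ≅ Z,  H_2 = 0.

Take the total order 0 < 1 < 2 < 3 < 4 on the vertex set. Then K (dimension 2) consists of the simplices:

  0-simplices (5): [0], [1], [2], [3], [4]
  1-simplices (10): [0,1], [0,2], [0,3], [0,4], [1,2], [1,3], [1,4], [2,3], [2,4], [3,4]
  2-simplices (5): [0,1,2], [0,1,4], [0,3,4], [1,2,3], [2,3,4]

giving chain groups C_0 ≅ Z^5, C_1 ≅ Z^10, C_2 ≅ Z^5.

Boundary ∂_1: C_1 → C_0 is given by ∂[p,q] = [q] − [p]. For instance
  ∂[0,1] = [1] − [0].
As a 5×10 matrix over Z this has rank 4, with invariant factors (1,1,1,1).

Boundary ∂_2: C_2 → C_1 acts by ∂[p,q,r] = [q,r] − [p,r] + [p,q]. For instance
  ∂[0,1,4] = [1,4] − [0,4] + [0,1],
  ∂[0,1,2] = [1,2] − [0,2] + [0,1].
As a 10×5 matrix over Z this has rank 5, with invariant factors (1,1,1,1,1).

Reading off H_k = ker ∂_k / im ∂_{k+1}:

  H_0: rank C_0 − rank ∂_1 = 5 − 4 = 1, and the invariant factors of ∂_1 are all 1, so H_0 = Z.
  H_1: rank ker ∂_1 − rank ∂_2 = (10 − 4) − 5 = 1, and the invariant factors of ∂_2 are all 1, so H_1 = Z.
  H_2: rank ker ∂_2 − rank ∂_3 = (5 − 5) − 0 = 0, and there is no ∂_3, so H_2 = 0.

(K is a triangulation of the Möbius band.)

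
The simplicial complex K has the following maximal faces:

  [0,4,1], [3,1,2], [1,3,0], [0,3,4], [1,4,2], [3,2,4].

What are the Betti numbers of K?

Fix the vertex order 0 < 1 < 2 < 3 < 4 and write every simplex with vertices in increasing order. Then dim K = 2 and the simplices of K are:

  0-simplices (5): [0], [1], [2], [3], [4]
  1-simplices (9): [0,1], [0,3], [0,4], [1,2], [1,3], [1,4], [2,3], [2,4], [3,4]
  2-simplices (6): [0,1,3], [0,1,4], [0,3,4], [1,2,3], [1,2,4], [2,3,4]

giving chain groups C_0 ≅ Z^5, C_1 ≅ Z^9, C_2 ≅ Z^6.

Boundary ∂_1: C_1 → C_0 is given by ∂[p,q] = [q] − [p]. For instance
  ∂[1,3] = [3] − [1].
The 5×9 boundary matrix has rank 4 and Smith normal form diag(1,1,1,1).

∂_2: C_2 → C_1 acts by ∂[p,q,r] = [q,r] − [p,r] + [p,q]. For instance
  ∂[2,3,4] = [3,4] − [2,4] + [2,3],
  ∂[1,2,4] = [2,4] − [1,4] + [1,2].
The resulting 9×6 matrix has rank 5, and its Smith normal form has invariant factors (1,1,1,1,1).

Now H_k = ker ∂_k / im ∂_{k+1}, so:

  H_0: rank C_0 − rank ∂_1 = 5 − 4 = 1, and the invariant factors of ∂_1 are all 1, so H_0 ≅ Z.
  H_1: rank ker ∂_1 − rank ∂_2 = (9 − 4) − 5 = 0, and the invariant factors of ∂_2 are all 1, so H_1 ≅ 0.
  H_2: rank ker ∂_2 − rank ∂_3 = (6 − 5) − 0 = 1, and there is no ∂_3, so H_2 ≅ Z.

Hence the Betti numbers are b_0 = 1, b_1 = 0, b_2 = 1.

b_0 = 1, b_1 = 0, b_2 = 1.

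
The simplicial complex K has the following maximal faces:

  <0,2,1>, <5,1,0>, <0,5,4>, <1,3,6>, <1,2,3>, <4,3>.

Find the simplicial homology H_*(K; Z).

H_0 = Z,  H_1 = Z,  H_2 = 0.

Take the total order 0 < 1 < 2 < 3 < 4 < 5 < 6 on the vertex set. Then K (dimension 2) consists of the simplices:

  0-simplices (7): [0], [1], [2], [3], [4], [5], [6]
  1-simplices (12): [0,1], [0,2], [0,4], [0,5], [1,2], [1,3], [1,5], [1,6], [2,3], [3,4], [3,6], [4,5]
  2-simplices (5): [0,1,2], [0,1,5], [0,4,5], [1,2,3], [1,3,6]

so the chain groups are C_0 ≅ Z^7, C_1 ≅ Z^12, C_2 ≅ Z^5.

The boundary map ∂_1: C_1 → C_0 maps an edge to its endpoints' difference, ∂[p,q] = q − p.
The 7×12 boundary matrix has rank 6 and Smith normal form diag(1,1,1,1,1,1).

Boundary ∂_2: C_2 → C_1 sends each 2-simplex [p,q,r] to [q,r] − [p,r] + [p,q]. For instance
  ∂[1,3,6] = [3,6] − [1,6] + [1,3],
  ∂[0,1,5] = [1,5] − [0,5] + [0,1].
As a 12×5 matrix over Z this has rank 5, with invariant factors (1,1,1,1,1).

Now H_k = ker ∂_k / im ∂_{k+1}, so:

  H_0: rank C_0 − rank ∂_1 = 7 − 6 = 1, and the invariant factors of ∂_1 are all 1, so H_0 = Z.
  H_1: rank ker ∂_1 − rank ∂_2 = (12 − 6) − 5 = 1, and the invariant factors of ∂_2 are all 1, so H_1 = Z.
  H_2: rank ker ∂_2 − rank ∂_3 = (5 − 5) − 0 = 0, and there is no ∂_3, so H_2 = 0.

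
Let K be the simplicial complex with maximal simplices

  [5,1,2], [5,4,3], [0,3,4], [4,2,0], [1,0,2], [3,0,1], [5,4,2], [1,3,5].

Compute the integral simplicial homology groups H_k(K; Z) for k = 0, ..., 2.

Order the vertices as 0 < 1 < 2 < 3 < 4 < 5. Listing each simplex with vertices in this order, K has dimension 2 with simplices:

  0-simplices (6): [0], [1], [2], [3], [4], [5]
  1-simplices (12): [0,1], [0,2], [0,3], [0,4], [1,2], [1,3], [1,5], [2,4], [2,5], [3,4], [3,5], [4,5]
  2-simplices (8): [0,1,2], [0,1,3], [0,2,4], [0,3,4], [1,2,5], [1,3,5], [2,4,5], [3,4,5]

so the chain groups are C_0 ≅ Z^6, C_1 ≅ Z^12, C_2 ≅ Z^8.

The boundary map ∂_1: C_1 → C_0 sends each edge [p,q] (with p < q) to q − p.
The 6×12 boundary matrix has rank 5 and Smith normal form diag(1,1,1,1,1).

The boundary map ∂_2: C_2 → C_1 acts by ∂[p,q,r] = [q,r] − [p,r] + [p,q]. For instance
  ∂[1,3,5] = [3,5] − [1,5] + [1,3],
  ∂[0,1,2] = [1,2] − [0,2] + [0,1].
This gives a 12×8 integer matrix of rank 7; reducing to Smith normal form yields diagonal entries (1,1,1,1,1,1,1).

Reading off H_k = ker ∂_k / im ∂_{k+1}:

  H_0: rank C_0 − rank ∂_1 = 6 − 5 = 1, and the invariant factors of ∂_1 are all 1, so H_0 = Z.
  H_1: rank ker ∂_1 − rank ∂_2 = (12 − 5) − 7 = 0, and the invariant factors of ∂_2 are all 1, so H_1 = 0.
  H_2: rank ker ∂_2 − rank ∂_3 = (8 − 7) − 0 = 1, and there is no ∂_3, so H_2 = Z.

H_0 = Z,  H_1 = 0,  H_2 = Z.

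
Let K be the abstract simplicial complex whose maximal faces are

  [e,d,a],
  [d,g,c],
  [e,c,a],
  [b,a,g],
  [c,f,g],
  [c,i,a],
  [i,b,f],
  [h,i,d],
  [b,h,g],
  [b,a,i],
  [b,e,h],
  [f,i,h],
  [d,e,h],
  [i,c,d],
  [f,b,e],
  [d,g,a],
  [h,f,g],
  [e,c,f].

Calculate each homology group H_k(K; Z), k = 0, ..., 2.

H_0 ≅ Z,  H_1 ≅ Z × Z/2,  H_2 = 0.

We work with the vertex ordering a < b < c < d < e < f < g < h < i. The simplices of K, each written with vertices in increasing order, are:

  0-simplices (9): a, b, c, d, e, f, g, h, i
  1-simplices (27): ab, ac, ad, ae, ag, ai, be, bf, bg, bh, bi, cd, ce, cf, cg, ci, de, dg, dh, di, ef, eh, fg, fh, fi, gh, hi
  2-simplices (18): abg, abi, ace, aci, ade, adg, bef, beh, bfi, bgh, cdg, cdi, cef, cfg, deh, dhi, fgh, fhi

giving chain groups C_0 ≅ Z^9, C_1 ≅ Z^27, C_2 ≅ Z^18.

∂_1: C_1 → C_0 is given by ∂[p,q] = [q] − [p]. For instance
  ∂fi = i − f.
The resulting 9×27 matrix has rank 8, and its Smith normal form has invariant factors (1,1,1,1,1,1,1,1).

The boundary map ∂_2: C_2 → C_1 acts by ∂[p,q,r] = [q,r] − [p,r] + [p,q]. For instance
  ∂bgh = gh − bh + bg,
  ∂cef = ef − cf + ce.
The 27×18 boundary matrix has rank 18 and Smith normal form diag(1,1,1,1,1,1,1,1,1,1,1,1,1,1,1,1,1,2).

Reading off H_k = ker ∂_k / im ∂_{k+1}:

  H_0: rank C_0 − rank ∂_1 = 9 − 8 = 1, and the invariant factors of ∂_1 are all 1, so H_0 ≅ Z.
  H_1: rank ker ∂_1 − rank ∂_2 = (27 − 8) − 18 = 1, and ∂_2 has invariant factor 2 > 1, so H_1 ≅ Z × Z/2.
  H_2: rank ker ∂_2 − rank ∂_3 = (18 − 18) − 0 = 0, and there is no ∂_3, so H_2 ≅ 0.

As a check, the Euler characteristic is 9 − 27 + 18 = 0, which agrees with 1 − 1 + 0 = 0.
(K is a triangulation of the Klein bottle.)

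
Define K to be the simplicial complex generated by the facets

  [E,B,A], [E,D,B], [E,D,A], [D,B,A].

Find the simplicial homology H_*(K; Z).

Take the total order A < B < D < E on the vertex set. Then K (dimension 2) consists of the simplices:

  0-simplices (4): A, B, D, E
  1-simplices (6): AB, AD, AE, BD, BE, DE
  2-simplices (4): ABD, ABE, ADE, BDE

so the chain groups are C_0 ≅ Z^4, C_1 ≅ Z^6, C_2 ≅ Z^4.

Boundary ∂_1: C_1 → C_0 sends each edge [p,q] (with p < q) to q − p. For instance
  ∂AB = B − A.
As a 4×6 matrix over Z this has rank 3, with invariant factors (1,1,1).

The boundary map ∂_2: C_2 → C_1 sends each 2-simplex [p,q,r] to [q,r] − [p,r] + [p,q]. For instance
  ∂ABD = BD − AD + AB,
  ∂ABE = BE − AE + AB.
As a 6×4 matrix over Z this has rank 3, with invariant factors (1,1,1).

Reading off H_k = ker ∂_k / im ∂_{k+1}:

  H_0: rank C_0 − rank ∂_1 = 4 − 3 = 1, and the invariant factors of ∂_1 are all 1, so H_0 = Z.
  H_1: rank ker ∂_1 − rank ∂_2 = (6 − 3) − 3 = 0, and the invariant factors of ∂_2 are all 1, so H_1 = 0.
  H_2: rank ker ∂_2 − rank ∂_3 = (4 − 3) − 0 = 1, and there is no ∂_3, so H_2 = Z.

As a check, the Euler characteristic is 4 − 6 + 4 = 2, which agrees with 1 − 0 + 1 = 2.

H_0 = Z,  H_1 = 0,  H_2 = Z.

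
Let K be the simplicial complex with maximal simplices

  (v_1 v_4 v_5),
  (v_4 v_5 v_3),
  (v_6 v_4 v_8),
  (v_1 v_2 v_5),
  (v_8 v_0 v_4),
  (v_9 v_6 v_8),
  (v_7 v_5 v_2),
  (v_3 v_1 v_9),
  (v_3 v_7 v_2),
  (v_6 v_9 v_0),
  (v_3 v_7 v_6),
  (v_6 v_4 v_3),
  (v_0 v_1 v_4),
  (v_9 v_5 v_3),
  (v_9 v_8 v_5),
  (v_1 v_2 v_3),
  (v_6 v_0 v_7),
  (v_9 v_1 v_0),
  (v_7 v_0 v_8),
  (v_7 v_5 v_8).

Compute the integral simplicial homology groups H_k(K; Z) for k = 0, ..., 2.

Fix the vertex order v_0 < v_1 < v_2 < v_3 < v_4 < v_5 < v_6 < v_7 < v_8 < v_9 and write every simplex with vertices in increasing order. Then dim K = 2 and the simplices of K are:

  0-simplices (10): [v_0], [v_1], [v_2], [v_3], [v_4], [v_5], [v_6], [v_7], [v_8], [v_9]
  1-simplices (30): (30 of them)
  2-simplices (20): (20 of them)

giving chain groups C_0 ≅ Z^10, C_1 ≅ Z^30, C_2 ≅ Z^20.

∂_1: C_1 → C_0 maps an edge to its endpoints' difference, ∂[p,q] = q − p. For instance
  ∂[v_1,v_5] = [v_5] − [v_1].
This gives a 10×30 integer matrix of rank 9; reducing to Smith normal form yields diagonal entries (1,1,1,1,1,1,1,1,1).

The boundary map ∂_2: C_2 → C_1 acts by ∂[p,q,r] = [q,r] − [p,r] + [p,q]. For instance
  ∂[v_5,v_7,v_8] = [v_7,v_8] − [v_5,v_8] + [v_5,v_7],
  ∂[v_1,v_2,v_3] = [v_2,v_3] − [v_1,v_3] + [v_1,v_2].
This gives a 30×20 integer matrix of rank 20; reducing to Smith normal form yields diagonal entries (1,1,1,1,1,1,1,1,1,1,1,1,1,1,1,1,1,1,1,2).

From H_k ≅ ker(∂_k) / im(∂_{k+1}) we obtain:

  H_0: rank C_0 − rank ∂_1 = 10 − 9 = 1, and the invariant factors of ∂_1 are all 1, so H_0 = Z.
  H_1: rank ker ∂_1 − rank ∂_2 = (30 − 9) − 20 = 1, and ∂_2 has invariant factor 2 > 1, so H_1 = Z ⊕ Z_2.
  H_2: rank ker ∂_2 − rank ∂_3 = (20 − 20) − 0 = 0, and there is no ∂_3, so H_2 = 0.

As a check, the Euler characteristic is 10 − 30 + 20 = 0, which agrees with 1 − 1 + 0 = 0.
(K is a triangulation of the Klein bottle.)

H_0 ≅ Z,  H_1 ≅ Z ⊕ Z_2,  H_2 = 0.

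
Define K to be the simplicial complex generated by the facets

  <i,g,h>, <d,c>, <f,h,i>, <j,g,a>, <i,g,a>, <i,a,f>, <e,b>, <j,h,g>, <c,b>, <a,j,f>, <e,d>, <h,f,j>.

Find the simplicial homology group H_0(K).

We work with the vertex ordering a < b < c < d < e < f < g < h < i < j. The simplices of K, each written with vertices in increasing order, are:

  0-simplices (10): a, b, c, d, e, f, g, h, i, j
  1-simplices (16): af, ag, ai, aj, bc, be, cd, de, fh, fi, fj, gh, gi, gj, hi, hj
  2-simplices (8): afi, afj, agi, agj, fhi, fhj, ghi, ghj

Hence C_0 ≅ Z^10, C_1 ≅ Z^16, C_2 ≅ Z^8.

∂_1: C_1 → C_0 sends each edge [p,q] (with p < q) to q − p. For instance
  ∂ai = i − a.
The resulting 10×16 matrix has rank 8, and its Smith normal form has invariant factors (1,1,1,1,1,1,1,1).

The boundary map ∂_2: C_2 → C_1 acts by ∂[p,q,r] = [q,r] − [p,r] + [p,q]. For instance
  ∂afi = fi − ai + af,
  ∂afj = fj − aj + af.
This gives a 16×8 integer matrix of rank 7; reducing to Smith normal form yields diagonal entries (1,1,1,1,1,1,1).

Computing H_k = (kernel of ∂_k) / (image of ∂_{k+1}):

  H_0: rank C_0 − rank ∂_1 = 10 − 8 = 2, and the invariant factors of ∂_1 are all 1, so H_0 = Z^2.

H_0 = Z^2.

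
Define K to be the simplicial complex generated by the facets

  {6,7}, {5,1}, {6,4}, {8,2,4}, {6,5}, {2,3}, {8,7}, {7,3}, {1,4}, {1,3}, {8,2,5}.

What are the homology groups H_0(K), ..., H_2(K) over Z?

K has 8 vertices, 14 edges, 2 triangles.
rank ∂_0 = 0, rank ∂_1 = 7 ⇒ b_0 = 8 − 0 − 7 = 1; all invariant factors of ∂_1 are 1 so no torsion. So H_0 ≅ Z.
rank ∂_1 = 7, rank ∂_2 = 2 ⇒ b_1 = 14 − 7 − 2 = 5; all invariant factors of ∂_2 are 1 so no torsion. So H_1 ≅ Z^5.
rank ∂_2 = 2, rank ∂_3 = 0 ⇒ b_2 = 2 − 2 − 0 = 0. So H_2 ≅ 0.

H_0 = Z,  H_1 = Z^5,  H_2 = 0.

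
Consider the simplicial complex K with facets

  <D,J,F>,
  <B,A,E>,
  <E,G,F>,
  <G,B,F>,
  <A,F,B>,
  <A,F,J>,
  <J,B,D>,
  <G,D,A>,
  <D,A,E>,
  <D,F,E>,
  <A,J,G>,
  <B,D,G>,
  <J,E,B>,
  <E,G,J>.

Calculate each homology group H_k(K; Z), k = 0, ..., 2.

H_0 = Z,  H_1 = Z^2,  H_2 = Z.

Order the vertices as A < B < D < E < F < G < J. Listing each simplex with vertices in this order, K has dimension 2 with simplices:

  0-simplices (7): A, B, D, E, F, G, J
  1-simplices (21): AB, AD, AE, AF, AG, AJ, BD, BE, BF, BG, BJ, DE, DF, DG, DJ, EF, EG, EJ, FG, FJ, GJ
  2-simplices (14): ABE, ABF, ADE, ADG, AFJ, AGJ, BDG, BDJ, BEJ, BFG, DEF, DFJ, EFG, EGJ

Hence C_0 ≅ Z^7, C_1 ≅ Z^21, C_2 ≅ Z^14.

The boundary map ∂_1: C_1 → C_0 sends each edge [p,q] (with p < q) to q − p. For instance
  ∂DE = E − D.
The 7×21 boundary matrix has rank 6 and Smith normal form diag(1,1,1,1,1,1).

∂_2: C_2 → C_1 maps a triangle to the signed sum of its edges. For instance
  ∂EGJ = GJ − EJ + EG,
  ∂EFG = FG − EG + EF.
The resulting 21×14 matrix has rank 13, and its Smith normal form has invariant factors (1,1,1,1,1,1,1,1,1,1,1,1,1).

From H_k ≅ ker(∂_k) / im(∂_{k+1}) we obtain:

  H_0: rank C_0 − rank ∂_1 = 7 − 6 = 1, and the invariant factors of ∂_1 are all 1, so H_0 = Z.
  H_1: rank ker ∂_1 − rank ∂_2 = (21 − 6) − 13 = 2, and the invariant factors of ∂_2 are all 1, so H_1 = Z^2.
  H_2: rank ker ∂_2 − rank ∂_3 = (14 − 13) − 0 = 1, and there is no ∂_3, so H_2 = Z.

As a check, the Euler characteristic is 7 − 21 + 14 = 0, which agrees with 1 − 2 + 1 = 0.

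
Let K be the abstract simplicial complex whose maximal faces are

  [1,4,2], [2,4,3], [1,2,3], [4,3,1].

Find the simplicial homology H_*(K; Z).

K has 4 vertices, 6 edges, 4 triangles.
rank ∂_0 = 0, rank ∂_1 = 3 ⇒ b_0 = 4 − 0 − 3 = 1; all invariant factors of ∂_1 are 1 so no torsion. So H_0 ≅ Z.
rank ∂_1 = 3, rank ∂_2 = 3 ⇒ b_1 = 6 − 3 − 3 = 0; all invariant factors of ∂_2 are 1 so no torsion. So H_1 ≅ 0.
rank ∂_2 = 3, rank ∂_3 = 0 ⇒ b_2 = 4 − 3 − 0 = 1. So H_2 ≅ Z.

H_0 ≅ Z,  H_1 = 0,  H_2 ≅ Z.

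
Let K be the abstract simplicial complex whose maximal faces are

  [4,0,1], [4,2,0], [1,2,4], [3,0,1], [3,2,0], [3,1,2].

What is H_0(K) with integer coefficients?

Take the total order 0 < 1 < 2 < 3 < 4 on the vertex set. Then K (dimension 2) consists of the simplices:

  0-simplices (5): [0], [1], [2], [3], [4]
  1-simplices (9): [0,1], [0,2], [0,3], [0,4], [1,2], [1,3], [1,4], [2,3], [2,4]
  2-simplices (6): [0,1,3], [0,1,4], [0,2,3], [0,2,4], [1,2,3], [1,2,4]

Hence C_0 ≅ Z^5, C_1 ≅ Z^9, C_2 ≅ Z^6.

Boundary ∂_1: C_1 → C_0 sends each edge [p,q] (with p < q) to q − p.
This gives a 5×9 integer matrix of rank 4; reducing to Smith normal form yields diagonal entries (1,1,1,1).

The boundary map ∂_2: C_2 → C_1 sends each 2-simplex [p,q,r] to [q,r] − [p,r] + [p,q]. For instance
  ∂[0,2,4] = [2,4] − [0,4] + [0,2],
  ∂[1,2,3] = [2,3] − [1,3] + [1,2].
The resulting 9×6 matrix has rank 5, and its Smith normal form has invariant factors (1,1,1,1,1).

Computing H_k = (kernel of ∂_k) / (image of ∂_{k+1}):

  H_0: rank C_0 − rank ∂_1 = 5 − 4 = 1, and the invariant factors of ∂_1 are all 1, so H_0 ≅ Z.

H_0 = Z.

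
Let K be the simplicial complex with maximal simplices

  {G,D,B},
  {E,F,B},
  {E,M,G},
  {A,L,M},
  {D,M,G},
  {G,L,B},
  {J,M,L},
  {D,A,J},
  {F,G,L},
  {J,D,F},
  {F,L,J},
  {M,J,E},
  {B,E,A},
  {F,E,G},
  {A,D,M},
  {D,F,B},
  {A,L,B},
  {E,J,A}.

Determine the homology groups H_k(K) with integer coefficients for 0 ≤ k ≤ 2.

H_0 = Z,  H_1 = Z ⊕ Z/2,  H_2 = 0.

Take the total order A < B < D < E < F < G < J < L < M on the vertex set. Then K (dimension 2) consists of the simplices:

  0-simplices (9): A, B, D, E, F, G, J, L, M
  1-simplices (27): AB, AD, AE, AJ, AL, AM, BD, BE, BF, BG, BL, DF, DG, DJ, DM, EF, EG, EJ, EM, FG, FJ, FL, GL, GM, JL, JM, LM
  2-simplices (18): ABE, ABL, ADJ, ADM, AEJ, ALM, BDF, BDG, BEF, BGL, DFJ, DGM, EFG, EGM, EJM, FGL, FJL, JLM

giving chain groups C_0 ≅ Z^9, C_1 ≅ Z^27, C_2 ≅ Z^18.

The boundary map ∂_1: C_1 → C_0 maps an edge to its endpoints' difference, ∂[p,q] = q − p.
The resulting 9×27 matrix has rank 8, and its Smith normal form has invariant factors (1,1,1,1,1,1,1,1).

The boundary map ∂_2: C_2 → C_1 sends each 2-simplex [p,q,r] to [q,r] − [p,r] + [p,q]. For instance
  ∂AEJ = EJ − AJ + AE,
  ∂ABL = BL − AL + AB.
As a 27×18 matrix over Z this has rank 18, with invariant factors (1,1,1,1,1,1,1,1,1,1,1,1,1,1,1,1,1,2).

Reading off H_k = ker ∂_k / im ∂_{k+1}:

  H_0: rank C_0 − rank ∂_1 = 9 − 8 = 1, and the invariant factors of ∂_1 are all 1, so H_0 = Z.
  H_1: rank ker ∂_1 − rank ∂_2 = (27 − 8) − 18 = 1, and ∂_2 has invariant factor 2 > 1, so H_1 = Z ⊕ Z/2.
  H_2: rank ker ∂_2 − rank ∂_3 = (18 − 18) − 0 = 0, and there is no ∂_3, so H_2 = 0.

(K is a triangulation of the Klein bottle.)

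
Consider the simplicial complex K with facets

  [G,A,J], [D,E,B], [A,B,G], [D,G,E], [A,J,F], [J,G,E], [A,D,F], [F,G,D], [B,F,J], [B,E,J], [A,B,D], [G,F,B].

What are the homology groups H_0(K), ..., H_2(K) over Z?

H_0 = Z,  H_1 = Z/2Z,  H_2 = 0.

Take the total order A < B < D < E < F < G < J on the vertex set. Then K (dimension 2) consists of the simplices:

  0-simplices (7): A, B, D, E, F, G, J
  1-simplices (18): AB, AD, AF, AG, AJ, BD, BE, BF, BG, BJ, DE, DF, DG, EG, EJ, FG, FJ, GJ
  2-simplices (12): ABD, ABG, ADF, AFJ, AGJ, BDE, BEJ, BFG, BFJ, DEG, DFG, EGJ

Hence C_0 ≅ Z^7, C_1 ≅ Z^18, C_2 ≅ Z^12.

Boundary ∂_1: C_1 → C_0 is given by ∂[p,q] = [q] − [p]. For instance
  ∂FJ = J − F.
This gives a 7×18 integer matrix of rank 6; reducing to Smith normal form yields diagonal entries (1,1,1,1,1,1).

∂_2: C_2 → C_1 sends each 2-simplex [p,q,r] to [q,r] − [p,r] + [p,q]. For instance
  ∂ADF = DF − AF + AD,
  ∂BEJ = EJ − BJ + BE.
This gives a 18×12 integer matrix of rank 12; reducing to Smith normal form yields diagonal entries (1,1,1,1,1,1,1,1,1,1,1,2).

Now H_k = ker ∂_k / im ∂_{k+1}, so:

  H_0: rank C_0 − rank ∂_1 = 7 − 6 = 1, and the invariant factors of ∂_1 are all 1, so H_0 ≅ Z.
  H_1: rank ker ∂_1 − rank ∂_2 = (18 − 6) − 12 = 0, and ∂_2 has invariant factor 2 > 1, so H_1 ≅ Z/2Z.
  H_2: rank ker ∂_2 − rank ∂_3 = (12 − 12) − 0 = 0, and there is no ∂_3, so H_2 ≅ 0.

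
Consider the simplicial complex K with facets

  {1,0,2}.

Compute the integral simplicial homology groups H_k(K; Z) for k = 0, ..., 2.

We work with the vertex ordering 0 < 1 < 2. The simplices of K, each written with vertices in increasing order, are:

  0-simplices (3): [0], [1], [2]
  1-simplices (3): [0,1], [0,2], [1,2]
  2-simplices (1): [0,1,2]

so the chain groups are C_0 ≅ Z^3, C_1 ≅ Z^3, C_2 ≅ Z^1.

The boundary map ∂_1: C_1 → C_0 sends each edge [p,q] (with p < q) to q − p. For instance
  ∂[0,2] = [2] − [0].
As a 3×3 matrix over Z this has rank 2, with invariant factors (1,1).

The boundary map ∂_2: C_2 → C_1 sends each 2-simplex [p,q,r] to [q,r] − [p,r] + [p,q]. For instance
  ∂[0,1,2] = [1,2] − [0,2] + [0,1].
The resulting 3×1 matrix has rank 1, and its Smith normal form has invariant factors (1).

Reading off H_k = ker ∂_k / im ∂_{k+1}:

  H_0: rank C_0 − rank ∂_1 = 3 − 2 = 1, and the invariant factors of ∂_1 are all 1, so H_0 ≅ Z.
  H_1: rank ker ∂_1 − rank ∂_2 = (3 − 2) − 1 = 0, and the invariant factors of ∂_2 are all 1, so H_1 ≅ 0.
  H_2: rank ker ∂_2 − rank ∂_3 = (1 − 1) − 0 = 0, and there is no ∂_3, so H_2 ≅ 0.

(K is a triangulation of the 2-simplex.)

H_0 ≅ Z,  H_1 = 0,  H_2 = 0.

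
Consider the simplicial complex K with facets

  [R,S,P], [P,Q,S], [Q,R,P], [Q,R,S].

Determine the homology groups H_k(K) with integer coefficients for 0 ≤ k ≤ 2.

H_0 = Z,  H_1 = 0,  H_2 = Z.

K has 4 vertices, 6 edges, 4 triangles.
rank ∂_0 = 0, rank ∂_1 = 3 ⇒ b_0 = 4 − 0 − 3 = 1; all invariant factors of ∂_1 are 1 so no torsion. So H_0 ≅ Z.
rank ∂_1 = 3, rank ∂_2 = 3 ⇒ b_1 = 6 − 3 − 3 = 0; all invariant factors of ∂_2 are 1 so no torsion. So H_1 ≅ 0.
rank ∂_2 = 3, rank ∂_3 = 0 ⇒ b_2 = 4 − 3 − 0 = 1. So H_2 ≅ Z.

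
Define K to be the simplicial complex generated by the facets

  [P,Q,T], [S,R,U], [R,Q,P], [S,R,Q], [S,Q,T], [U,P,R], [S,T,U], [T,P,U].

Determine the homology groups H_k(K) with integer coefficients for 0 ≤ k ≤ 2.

H_0 ≅ Z,  H_1 = 0,  H_2 ≅ Z.

Take the total order P < Q < R < S < T < U on the vertex set. Then K (dimension 2) consists of the simplices:

  0-simplices (6): P, Q, R, S, T, U
  1-simplices (12): PQ, PR, PT, PU, QR, QS, QT, RS, RU, ST, SU, TU
  2-simplices (8): PQR, PQT, PRU, PTU, QRS, QST, RSU, STU

Hence C_0 ≅ Z^6, C_1 ≅ Z^12, C_2 ≅ Z^8.

∂_1: C_1 → C_0 sends each edge [p,q] (with p < q) to q − p.
As a 6×12 matrix over Z this has rank 5, with invariant factors (1,1,1,1,1).

Boundary ∂_2: C_2 → C_1 sends each 2-simplex [p,q,r] to [q,r] − [p,r] + [p,q]. For instance
  ∂PQR = QR − PR + PQ,
  ∂PRU = RU − PU + PR.
The 12×8 boundary matrix has rank 7 and Smith normal form diag(1,1,1,1,1,1,1).

Now H_k = ker ∂_k / im ∂_{k+1}, so:

  H_0: rank C_0 − rank ∂_1 = 6 − 5 = 1, and the invariant factors of ∂_1 are all 1, so H_0 ≅ Z.
  H_1: rank ker ∂_1 − rank ∂_2 = (12 − 5) − 7 = 0, and the invariant factors of ∂_2 are all 1, so H_1 ≅ 0.
  H_2: rank ker ∂_2 − rank ∂_3 = (8 − 7) − 0 = 1, and there is no ∂_3, so H_2 ≅ Z.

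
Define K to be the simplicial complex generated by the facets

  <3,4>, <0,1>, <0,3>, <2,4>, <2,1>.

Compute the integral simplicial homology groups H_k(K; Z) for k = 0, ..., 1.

H_0 ≅ Z,  H_1 ≅ Z.

Fix the vertex order 0 < 1 < 2 < 3 < 4 and write every simplex with vertices in increasing order. Then dim K = 1 and the simplices of K are:

  0-simplices (5): [0], [1], [2], [3], [4]
  1-simplices (5): [0,1], [0,3], [1,2], [2,4], [3,4]

giving chain groups C_0 ≅ Z^5, C_1 ≅ Z^5.

Boundary ∂_1: C_1 → C_0 maps an edge to its endpoints' difference, ∂[p,q] = q − p.
The 5×5 boundary matrix has rank 4 and Smith normal form diag(1,1,1,1).

Reading off H_k = ker ∂_k / im ∂_{k+1}:

  H_0: rank C_0 − rank ∂_1 = 5 − 4 = 1, and the invariant factors of ∂_1 are all 1, so H_0 = Z.
  H_1: rank ker ∂_1 − rank ∂_2 = (5 − 4) − 0 = 1, and there is no ∂_2, so H_1 = Z.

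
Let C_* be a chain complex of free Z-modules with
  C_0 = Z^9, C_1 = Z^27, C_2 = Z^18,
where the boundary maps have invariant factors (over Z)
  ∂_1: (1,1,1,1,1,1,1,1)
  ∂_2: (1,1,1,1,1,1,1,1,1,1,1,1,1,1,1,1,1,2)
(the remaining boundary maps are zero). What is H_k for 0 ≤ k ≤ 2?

H_0: b_0 = 9 − 0 − 8 = 1; torsion from ∂_1 factors > 1: none. So H_0 = Z.
H_1: b_1 = 27 − 8 − 18 = 1; torsion from ∂_2 factors > 1: [2]. So H_1 = Z ⊕ Z/2.
H_2: b_2 = 18 − 18 − 0 = 0; torsion from ∂_3 factors > 1: none. So H_2 = 0.

H_0 = Z,  H_1 = Z ⊕ Z/2,  H_2 = 0.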